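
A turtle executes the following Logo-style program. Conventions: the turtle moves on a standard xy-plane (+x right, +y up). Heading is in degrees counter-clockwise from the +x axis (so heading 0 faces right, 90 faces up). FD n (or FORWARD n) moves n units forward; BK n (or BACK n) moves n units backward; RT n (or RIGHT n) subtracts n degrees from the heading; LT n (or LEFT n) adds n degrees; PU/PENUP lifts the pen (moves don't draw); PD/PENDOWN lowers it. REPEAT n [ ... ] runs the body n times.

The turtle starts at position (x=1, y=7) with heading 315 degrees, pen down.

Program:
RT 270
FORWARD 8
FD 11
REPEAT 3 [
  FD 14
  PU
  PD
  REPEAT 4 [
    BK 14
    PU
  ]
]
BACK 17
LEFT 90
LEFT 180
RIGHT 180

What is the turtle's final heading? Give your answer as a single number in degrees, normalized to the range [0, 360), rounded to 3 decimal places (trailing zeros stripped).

Executing turtle program step by step:
Start: pos=(1,7), heading=315, pen down
RT 270: heading 315 -> 45
FD 8: (1,7) -> (6.657,12.657) [heading=45, draw]
FD 11: (6.657,12.657) -> (14.435,20.435) [heading=45, draw]
REPEAT 3 [
  -- iteration 1/3 --
  FD 14: (14.435,20.435) -> (24.335,30.335) [heading=45, draw]
  PU: pen up
  PD: pen down
  REPEAT 4 [
    -- iteration 1/4 --
    BK 14: (24.335,30.335) -> (14.435,20.435) [heading=45, draw]
    PU: pen up
    -- iteration 2/4 --
    BK 14: (14.435,20.435) -> (4.536,10.536) [heading=45, move]
    PU: pen up
    -- iteration 3/4 --
    BK 14: (4.536,10.536) -> (-5.364,0.636) [heading=45, move]
    PU: pen up
    -- iteration 4/4 --
    BK 14: (-5.364,0.636) -> (-15.263,-9.263) [heading=45, move]
    PU: pen up
  ]
  -- iteration 2/3 --
  FD 14: (-15.263,-9.263) -> (-5.364,0.636) [heading=45, move]
  PU: pen up
  PD: pen down
  REPEAT 4 [
    -- iteration 1/4 --
    BK 14: (-5.364,0.636) -> (-15.263,-9.263) [heading=45, draw]
    PU: pen up
    -- iteration 2/4 --
    BK 14: (-15.263,-9.263) -> (-25.163,-19.163) [heading=45, move]
    PU: pen up
    -- iteration 3/4 --
    BK 14: (-25.163,-19.163) -> (-35.062,-29.062) [heading=45, move]
    PU: pen up
    -- iteration 4/4 --
    BK 14: (-35.062,-29.062) -> (-44.962,-38.962) [heading=45, move]
    PU: pen up
  ]
  -- iteration 3/3 --
  FD 14: (-44.962,-38.962) -> (-35.062,-29.062) [heading=45, move]
  PU: pen up
  PD: pen down
  REPEAT 4 [
    -- iteration 1/4 --
    BK 14: (-35.062,-29.062) -> (-44.962,-38.962) [heading=45, draw]
    PU: pen up
    -- iteration 2/4 --
    BK 14: (-44.962,-38.962) -> (-54.861,-48.861) [heading=45, move]
    PU: pen up
    -- iteration 3/4 --
    BK 14: (-54.861,-48.861) -> (-64.761,-58.761) [heading=45, move]
    PU: pen up
    -- iteration 4/4 --
    BK 14: (-64.761,-58.761) -> (-74.66,-68.66) [heading=45, move]
    PU: pen up
  ]
]
BK 17: (-74.66,-68.66) -> (-86.681,-80.681) [heading=45, move]
LT 90: heading 45 -> 135
LT 180: heading 135 -> 315
RT 180: heading 315 -> 135
Final: pos=(-86.681,-80.681), heading=135, 6 segment(s) drawn

Answer: 135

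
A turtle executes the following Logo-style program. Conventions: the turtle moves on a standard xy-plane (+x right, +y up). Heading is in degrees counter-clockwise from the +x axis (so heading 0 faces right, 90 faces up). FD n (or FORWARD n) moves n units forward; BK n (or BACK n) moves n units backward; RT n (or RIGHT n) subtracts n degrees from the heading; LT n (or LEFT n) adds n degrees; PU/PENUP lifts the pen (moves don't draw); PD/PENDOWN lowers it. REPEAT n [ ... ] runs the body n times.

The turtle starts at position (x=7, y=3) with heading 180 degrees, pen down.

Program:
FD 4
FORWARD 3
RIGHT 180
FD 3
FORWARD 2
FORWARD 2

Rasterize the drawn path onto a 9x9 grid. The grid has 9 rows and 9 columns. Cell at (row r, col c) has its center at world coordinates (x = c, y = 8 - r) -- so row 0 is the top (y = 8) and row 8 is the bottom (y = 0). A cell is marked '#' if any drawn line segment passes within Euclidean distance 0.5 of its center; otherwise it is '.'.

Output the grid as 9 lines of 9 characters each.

Answer: .........
.........
.........
.........
.........
########.
.........
.........
.........

Derivation:
Segment 0: (7,3) -> (3,3)
Segment 1: (3,3) -> (0,3)
Segment 2: (0,3) -> (3,3)
Segment 3: (3,3) -> (5,3)
Segment 4: (5,3) -> (7,3)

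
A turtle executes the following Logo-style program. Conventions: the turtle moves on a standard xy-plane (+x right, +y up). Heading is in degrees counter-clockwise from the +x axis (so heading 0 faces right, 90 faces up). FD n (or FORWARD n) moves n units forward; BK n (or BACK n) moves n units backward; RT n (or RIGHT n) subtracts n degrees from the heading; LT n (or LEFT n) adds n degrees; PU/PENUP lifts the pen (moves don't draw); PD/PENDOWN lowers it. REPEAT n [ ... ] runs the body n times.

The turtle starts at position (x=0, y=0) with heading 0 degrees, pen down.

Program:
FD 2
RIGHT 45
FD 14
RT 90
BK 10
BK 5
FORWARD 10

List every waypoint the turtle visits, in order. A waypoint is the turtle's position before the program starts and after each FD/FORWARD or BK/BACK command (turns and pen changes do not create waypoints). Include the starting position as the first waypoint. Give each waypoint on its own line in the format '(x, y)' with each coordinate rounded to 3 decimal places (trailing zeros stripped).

Executing turtle program step by step:
Start: pos=(0,0), heading=0, pen down
FD 2: (0,0) -> (2,0) [heading=0, draw]
RT 45: heading 0 -> 315
FD 14: (2,0) -> (11.899,-9.899) [heading=315, draw]
RT 90: heading 315 -> 225
BK 10: (11.899,-9.899) -> (18.971,-2.828) [heading=225, draw]
BK 5: (18.971,-2.828) -> (22.506,0.707) [heading=225, draw]
FD 10: (22.506,0.707) -> (15.435,-6.364) [heading=225, draw]
Final: pos=(15.435,-6.364), heading=225, 5 segment(s) drawn
Waypoints (6 total):
(0, 0)
(2, 0)
(11.899, -9.899)
(18.971, -2.828)
(22.506, 0.707)
(15.435, -6.364)

Answer: (0, 0)
(2, 0)
(11.899, -9.899)
(18.971, -2.828)
(22.506, 0.707)
(15.435, -6.364)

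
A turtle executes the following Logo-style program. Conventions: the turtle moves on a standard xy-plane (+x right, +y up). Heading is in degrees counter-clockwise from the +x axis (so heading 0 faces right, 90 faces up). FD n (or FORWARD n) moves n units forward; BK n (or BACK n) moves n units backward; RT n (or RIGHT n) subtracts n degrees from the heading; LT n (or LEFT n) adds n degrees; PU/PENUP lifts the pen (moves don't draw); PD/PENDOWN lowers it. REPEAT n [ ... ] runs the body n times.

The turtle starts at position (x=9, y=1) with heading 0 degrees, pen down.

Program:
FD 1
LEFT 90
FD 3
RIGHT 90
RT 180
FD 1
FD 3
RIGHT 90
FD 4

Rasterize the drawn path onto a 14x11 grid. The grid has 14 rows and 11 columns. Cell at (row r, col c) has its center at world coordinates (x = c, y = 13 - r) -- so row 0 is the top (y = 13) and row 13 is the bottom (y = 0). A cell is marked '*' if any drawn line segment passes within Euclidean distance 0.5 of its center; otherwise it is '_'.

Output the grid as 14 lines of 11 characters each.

Segment 0: (9,1) -> (10,1)
Segment 1: (10,1) -> (10,4)
Segment 2: (10,4) -> (9,4)
Segment 3: (9,4) -> (6,4)
Segment 4: (6,4) -> (6,8)

Answer: ___________
___________
___________
___________
___________
______*____
______*____
______*____
______*____
______*****
__________*
__________*
_________**
___________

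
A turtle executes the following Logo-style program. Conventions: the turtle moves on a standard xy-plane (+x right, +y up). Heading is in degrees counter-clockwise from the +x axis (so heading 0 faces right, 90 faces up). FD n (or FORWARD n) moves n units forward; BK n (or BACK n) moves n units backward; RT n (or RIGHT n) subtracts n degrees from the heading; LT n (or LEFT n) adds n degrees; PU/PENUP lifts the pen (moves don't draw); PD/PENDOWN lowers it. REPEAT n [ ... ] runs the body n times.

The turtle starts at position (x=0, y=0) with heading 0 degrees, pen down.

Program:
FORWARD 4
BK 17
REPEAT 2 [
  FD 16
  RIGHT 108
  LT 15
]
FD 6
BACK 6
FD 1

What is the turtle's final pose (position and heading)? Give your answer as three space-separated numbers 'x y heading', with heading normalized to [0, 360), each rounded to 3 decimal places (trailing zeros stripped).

Executing turtle program step by step:
Start: pos=(0,0), heading=0, pen down
FD 4: (0,0) -> (4,0) [heading=0, draw]
BK 17: (4,0) -> (-13,0) [heading=0, draw]
REPEAT 2 [
  -- iteration 1/2 --
  FD 16: (-13,0) -> (3,0) [heading=0, draw]
  RT 108: heading 0 -> 252
  LT 15: heading 252 -> 267
  -- iteration 2/2 --
  FD 16: (3,0) -> (2.163,-15.978) [heading=267, draw]
  RT 108: heading 267 -> 159
  LT 15: heading 159 -> 174
]
FD 6: (2.163,-15.978) -> (-3.805,-15.351) [heading=174, draw]
BK 6: (-3.805,-15.351) -> (2.163,-15.978) [heading=174, draw]
FD 1: (2.163,-15.978) -> (1.168,-15.874) [heading=174, draw]
Final: pos=(1.168,-15.874), heading=174, 7 segment(s) drawn

Answer: 1.168 -15.874 174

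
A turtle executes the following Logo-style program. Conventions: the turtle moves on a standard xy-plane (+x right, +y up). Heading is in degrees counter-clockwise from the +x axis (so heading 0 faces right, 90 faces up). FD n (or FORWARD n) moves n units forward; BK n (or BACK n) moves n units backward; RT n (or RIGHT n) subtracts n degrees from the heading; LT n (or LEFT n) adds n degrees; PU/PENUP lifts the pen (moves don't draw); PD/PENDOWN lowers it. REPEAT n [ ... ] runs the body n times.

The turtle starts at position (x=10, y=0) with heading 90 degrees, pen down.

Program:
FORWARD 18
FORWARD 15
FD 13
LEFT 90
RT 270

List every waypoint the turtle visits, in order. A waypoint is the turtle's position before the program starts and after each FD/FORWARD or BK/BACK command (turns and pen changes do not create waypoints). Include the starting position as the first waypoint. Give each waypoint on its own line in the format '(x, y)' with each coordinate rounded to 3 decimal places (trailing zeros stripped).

Answer: (10, 0)
(10, 18)
(10, 33)
(10, 46)

Derivation:
Executing turtle program step by step:
Start: pos=(10,0), heading=90, pen down
FD 18: (10,0) -> (10,18) [heading=90, draw]
FD 15: (10,18) -> (10,33) [heading=90, draw]
FD 13: (10,33) -> (10,46) [heading=90, draw]
LT 90: heading 90 -> 180
RT 270: heading 180 -> 270
Final: pos=(10,46), heading=270, 3 segment(s) drawn
Waypoints (4 total):
(10, 0)
(10, 18)
(10, 33)
(10, 46)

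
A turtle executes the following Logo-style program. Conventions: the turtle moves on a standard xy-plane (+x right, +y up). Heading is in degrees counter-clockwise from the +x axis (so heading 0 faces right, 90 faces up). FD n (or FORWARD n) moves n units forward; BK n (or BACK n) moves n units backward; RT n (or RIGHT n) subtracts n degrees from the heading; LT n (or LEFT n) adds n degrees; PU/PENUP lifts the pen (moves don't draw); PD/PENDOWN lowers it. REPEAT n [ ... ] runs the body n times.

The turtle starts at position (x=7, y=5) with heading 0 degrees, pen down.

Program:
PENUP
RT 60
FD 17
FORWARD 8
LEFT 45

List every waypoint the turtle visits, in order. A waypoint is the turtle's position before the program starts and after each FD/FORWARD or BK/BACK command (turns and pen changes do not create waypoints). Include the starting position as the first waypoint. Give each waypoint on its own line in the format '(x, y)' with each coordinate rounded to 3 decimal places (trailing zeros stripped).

Answer: (7, 5)
(15.5, -9.722)
(19.5, -16.651)

Derivation:
Executing turtle program step by step:
Start: pos=(7,5), heading=0, pen down
PU: pen up
RT 60: heading 0 -> 300
FD 17: (7,5) -> (15.5,-9.722) [heading=300, move]
FD 8: (15.5,-9.722) -> (19.5,-16.651) [heading=300, move]
LT 45: heading 300 -> 345
Final: pos=(19.5,-16.651), heading=345, 0 segment(s) drawn
Waypoints (3 total):
(7, 5)
(15.5, -9.722)
(19.5, -16.651)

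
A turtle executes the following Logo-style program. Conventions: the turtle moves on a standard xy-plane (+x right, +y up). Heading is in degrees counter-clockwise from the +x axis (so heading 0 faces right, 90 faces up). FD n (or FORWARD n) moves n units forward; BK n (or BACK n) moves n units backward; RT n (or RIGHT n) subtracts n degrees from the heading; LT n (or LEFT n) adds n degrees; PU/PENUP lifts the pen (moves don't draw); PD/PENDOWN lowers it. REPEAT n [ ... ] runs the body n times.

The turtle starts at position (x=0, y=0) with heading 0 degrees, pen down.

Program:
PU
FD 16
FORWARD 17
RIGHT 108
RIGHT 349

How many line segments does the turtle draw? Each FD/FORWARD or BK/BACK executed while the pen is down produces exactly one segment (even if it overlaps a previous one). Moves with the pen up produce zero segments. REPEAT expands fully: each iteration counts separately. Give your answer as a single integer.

Answer: 0

Derivation:
Executing turtle program step by step:
Start: pos=(0,0), heading=0, pen down
PU: pen up
FD 16: (0,0) -> (16,0) [heading=0, move]
FD 17: (16,0) -> (33,0) [heading=0, move]
RT 108: heading 0 -> 252
RT 349: heading 252 -> 263
Final: pos=(33,0), heading=263, 0 segment(s) drawn
Segments drawn: 0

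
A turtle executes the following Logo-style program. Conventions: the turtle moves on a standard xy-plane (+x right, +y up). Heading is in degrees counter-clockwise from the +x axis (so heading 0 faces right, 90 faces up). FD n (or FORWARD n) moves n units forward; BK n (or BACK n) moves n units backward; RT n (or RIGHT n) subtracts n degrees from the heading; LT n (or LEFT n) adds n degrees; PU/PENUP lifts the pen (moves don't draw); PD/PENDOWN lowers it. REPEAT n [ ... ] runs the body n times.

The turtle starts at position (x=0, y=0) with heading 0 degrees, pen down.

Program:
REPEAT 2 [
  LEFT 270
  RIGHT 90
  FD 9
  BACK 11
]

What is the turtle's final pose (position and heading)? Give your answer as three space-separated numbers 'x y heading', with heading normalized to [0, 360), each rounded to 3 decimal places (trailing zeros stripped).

Executing turtle program step by step:
Start: pos=(0,0), heading=0, pen down
REPEAT 2 [
  -- iteration 1/2 --
  LT 270: heading 0 -> 270
  RT 90: heading 270 -> 180
  FD 9: (0,0) -> (-9,0) [heading=180, draw]
  BK 11: (-9,0) -> (2,0) [heading=180, draw]
  -- iteration 2/2 --
  LT 270: heading 180 -> 90
  RT 90: heading 90 -> 0
  FD 9: (2,0) -> (11,0) [heading=0, draw]
  BK 11: (11,0) -> (0,0) [heading=0, draw]
]
Final: pos=(0,0), heading=0, 4 segment(s) drawn

Answer: 0 0 0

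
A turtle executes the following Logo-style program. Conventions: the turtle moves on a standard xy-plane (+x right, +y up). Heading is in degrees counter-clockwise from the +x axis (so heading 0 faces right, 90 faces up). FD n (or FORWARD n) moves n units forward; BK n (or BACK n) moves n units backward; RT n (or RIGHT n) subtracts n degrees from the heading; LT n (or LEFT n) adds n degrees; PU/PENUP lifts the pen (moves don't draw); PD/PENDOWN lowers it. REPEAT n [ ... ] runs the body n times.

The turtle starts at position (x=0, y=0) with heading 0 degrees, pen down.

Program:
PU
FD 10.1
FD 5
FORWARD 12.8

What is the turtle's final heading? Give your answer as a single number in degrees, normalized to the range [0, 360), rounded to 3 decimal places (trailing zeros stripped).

Answer: 0

Derivation:
Executing turtle program step by step:
Start: pos=(0,0), heading=0, pen down
PU: pen up
FD 10.1: (0,0) -> (10.1,0) [heading=0, move]
FD 5: (10.1,0) -> (15.1,0) [heading=0, move]
FD 12.8: (15.1,0) -> (27.9,0) [heading=0, move]
Final: pos=(27.9,0), heading=0, 0 segment(s) drawn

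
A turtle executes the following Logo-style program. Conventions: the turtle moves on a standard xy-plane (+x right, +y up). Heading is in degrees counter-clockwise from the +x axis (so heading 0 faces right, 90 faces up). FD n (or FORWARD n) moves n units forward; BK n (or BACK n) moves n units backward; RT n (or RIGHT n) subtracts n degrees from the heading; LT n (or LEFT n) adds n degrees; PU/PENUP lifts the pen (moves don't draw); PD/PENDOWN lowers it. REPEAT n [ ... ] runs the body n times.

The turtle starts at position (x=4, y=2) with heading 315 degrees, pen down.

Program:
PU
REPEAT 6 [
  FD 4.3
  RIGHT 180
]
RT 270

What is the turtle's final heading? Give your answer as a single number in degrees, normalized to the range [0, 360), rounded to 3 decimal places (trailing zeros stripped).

Executing turtle program step by step:
Start: pos=(4,2), heading=315, pen down
PU: pen up
REPEAT 6 [
  -- iteration 1/6 --
  FD 4.3: (4,2) -> (7.041,-1.041) [heading=315, move]
  RT 180: heading 315 -> 135
  -- iteration 2/6 --
  FD 4.3: (7.041,-1.041) -> (4,2) [heading=135, move]
  RT 180: heading 135 -> 315
  -- iteration 3/6 --
  FD 4.3: (4,2) -> (7.041,-1.041) [heading=315, move]
  RT 180: heading 315 -> 135
  -- iteration 4/6 --
  FD 4.3: (7.041,-1.041) -> (4,2) [heading=135, move]
  RT 180: heading 135 -> 315
  -- iteration 5/6 --
  FD 4.3: (4,2) -> (7.041,-1.041) [heading=315, move]
  RT 180: heading 315 -> 135
  -- iteration 6/6 --
  FD 4.3: (7.041,-1.041) -> (4,2) [heading=135, move]
  RT 180: heading 135 -> 315
]
RT 270: heading 315 -> 45
Final: pos=(4,2), heading=45, 0 segment(s) drawn

Answer: 45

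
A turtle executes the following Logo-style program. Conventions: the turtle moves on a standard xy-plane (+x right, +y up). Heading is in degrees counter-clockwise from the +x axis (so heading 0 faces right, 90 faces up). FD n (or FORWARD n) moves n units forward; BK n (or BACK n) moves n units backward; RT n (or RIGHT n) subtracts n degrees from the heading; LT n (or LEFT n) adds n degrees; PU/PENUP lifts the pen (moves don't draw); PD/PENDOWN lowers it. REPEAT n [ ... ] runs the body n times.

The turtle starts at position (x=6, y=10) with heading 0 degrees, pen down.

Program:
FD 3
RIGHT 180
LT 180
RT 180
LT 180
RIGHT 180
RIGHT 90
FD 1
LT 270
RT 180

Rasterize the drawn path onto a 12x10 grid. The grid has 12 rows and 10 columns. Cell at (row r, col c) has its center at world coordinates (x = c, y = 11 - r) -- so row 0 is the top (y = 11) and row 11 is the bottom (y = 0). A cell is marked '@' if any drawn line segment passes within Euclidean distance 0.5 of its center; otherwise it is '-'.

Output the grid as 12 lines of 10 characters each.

Answer: ---------@
------@@@@
----------
----------
----------
----------
----------
----------
----------
----------
----------
----------

Derivation:
Segment 0: (6,10) -> (9,10)
Segment 1: (9,10) -> (9,11)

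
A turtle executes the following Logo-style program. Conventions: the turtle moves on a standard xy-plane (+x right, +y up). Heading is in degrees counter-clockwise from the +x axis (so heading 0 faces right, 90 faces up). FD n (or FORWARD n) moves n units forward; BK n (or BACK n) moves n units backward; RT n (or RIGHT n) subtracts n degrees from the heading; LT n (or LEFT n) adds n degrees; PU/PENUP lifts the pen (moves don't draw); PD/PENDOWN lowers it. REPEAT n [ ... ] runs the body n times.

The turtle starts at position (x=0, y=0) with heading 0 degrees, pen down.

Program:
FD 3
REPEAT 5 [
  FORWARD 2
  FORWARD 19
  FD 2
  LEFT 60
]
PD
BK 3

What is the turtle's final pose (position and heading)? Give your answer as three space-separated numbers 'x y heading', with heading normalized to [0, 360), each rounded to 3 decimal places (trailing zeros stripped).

Executing turtle program step by step:
Start: pos=(0,0), heading=0, pen down
FD 3: (0,0) -> (3,0) [heading=0, draw]
REPEAT 5 [
  -- iteration 1/5 --
  FD 2: (3,0) -> (5,0) [heading=0, draw]
  FD 19: (5,0) -> (24,0) [heading=0, draw]
  FD 2: (24,0) -> (26,0) [heading=0, draw]
  LT 60: heading 0 -> 60
  -- iteration 2/5 --
  FD 2: (26,0) -> (27,1.732) [heading=60, draw]
  FD 19: (27,1.732) -> (36.5,18.187) [heading=60, draw]
  FD 2: (36.5,18.187) -> (37.5,19.919) [heading=60, draw]
  LT 60: heading 60 -> 120
  -- iteration 3/5 --
  FD 2: (37.5,19.919) -> (36.5,21.651) [heading=120, draw]
  FD 19: (36.5,21.651) -> (27,38.105) [heading=120, draw]
  FD 2: (27,38.105) -> (26,39.837) [heading=120, draw]
  LT 60: heading 120 -> 180
  -- iteration 4/5 --
  FD 2: (26,39.837) -> (24,39.837) [heading=180, draw]
  FD 19: (24,39.837) -> (5,39.837) [heading=180, draw]
  FD 2: (5,39.837) -> (3,39.837) [heading=180, draw]
  LT 60: heading 180 -> 240
  -- iteration 5/5 --
  FD 2: (3,39.837) -> (2,38.105) [heading=240, draw]
  FD 19: (2,38.105) -> (-7.5,21.651) [heading=240, draw]
  FD 2: (-7.5,21.651) -> (-8.5,19.919) [heading=240, draw]
  LT 60: heading 240 -> 300
]
PD: pen down
BK 3: (-8.5,19.919) -> (-10,22.517) [heading=300, draw]
Final: pos=(-10,22.517), heading=300, 17 segment(s) drawn

Answer: -10 22.517 300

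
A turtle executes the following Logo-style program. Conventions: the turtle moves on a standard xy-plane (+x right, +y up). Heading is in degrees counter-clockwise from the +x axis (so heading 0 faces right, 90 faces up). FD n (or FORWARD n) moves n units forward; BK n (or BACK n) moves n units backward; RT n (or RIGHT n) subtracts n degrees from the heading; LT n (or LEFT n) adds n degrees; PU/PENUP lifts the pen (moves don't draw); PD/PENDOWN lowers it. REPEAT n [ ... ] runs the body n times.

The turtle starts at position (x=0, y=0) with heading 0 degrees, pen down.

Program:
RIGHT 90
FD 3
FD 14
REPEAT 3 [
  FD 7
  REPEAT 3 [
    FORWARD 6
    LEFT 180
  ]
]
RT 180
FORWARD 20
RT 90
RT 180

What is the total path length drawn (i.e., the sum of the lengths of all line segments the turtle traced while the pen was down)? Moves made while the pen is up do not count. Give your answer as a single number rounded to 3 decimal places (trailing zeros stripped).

Answer: 112

Derivation:
Executing turtle program step by step:
Start: pos=(0,0), heading=0, pen down
RT 90: heading 0 -> 270
FD 3: (0,0) -> (0,-3) [heading=270, draw]
FD 14: (0,-3) -> (0,-17) [heading=270, draw]
REPEAT 3 [
  -- iteration 1/3 --
  FD 7: (0,-17) -> (0,-24) [heading=270, draw]
  REPEAT 3 [
    -- iteration 1/3 --
    FD 6: (0,-24) -> (0,-30) [heading=270, draw]
    LT 180: heading 270 -> 90
    -- iteration 2/3 --
    FD 6: (0,-30) -> (0,-24) [heading=90, draw]
    LT 180: heading 90 -> 270
    -- iteration 3/3 --
    FD 6: (0,-24) -> (0,-30) [heading=270, draw]
    LT 180: heading 270 -> 90
  ]
  -- iteration 2/3 --
  FD 7: (0,-30) -> (0,-23) [heading=90, draw]
  REPEAT 3 [
    -- iteration 1/3 --
    FD 6: (0,-23) -> (0,-17) [heading=90, draw]
    LT 180: heading 90 -> 270
    -- iteration 2/3 --
    FD 6: (0,-17) -> (0,-23) [heading=270, draw]
    LT 180: heading 270 -> 90
    -- iteration 3/3 --
    FD 6: (0,-23) -> (0,-17) [heading=90, draw]
    LT 180: heading 90 -> 270
  ]
  -- iteration 3/3 --
  FD 7: (0,-17) -> (0,-24) [heading=270, draw]
  REPEAT 3 [
    -- iteration 1/3 --
    FD 6: (0,-24) -> (0,-30) [heading=270, draw]
    LT 180: heading 270 -> 90
    -- iteration 2/3 --
    FD 6: (0,-30) -> (0,-24) [heading=90, draw]
    LT 180: heading 90 -> 270
    -- iteration 3/3 --
    FD 6: (0,-24) -> (0,-30) [heading=270, draw]
    LT 180: heading 270 -> 90
  ]
]
RT 180: heading 90 -> 270
FD 20: (0,-30) -> (0,-50) [heading=270, draw]
RT 90: heading 270 -> 180
RT 180: heading 180 -> 0
Final: pos=(0,-50), heading=0, 15 segment(s) drawn

Segment lengths:
  seg 1: (0,0) -> (0,-3), length = 3
  seg 2: (0,-3) -> (0,-17), length = 14
  seg 3: (0,-17) -> (0,-24), length = 7
  seg 4: (0,-24) -> (0,-30), length = 6
  seg 5: (0,-30) -> (0,-24), length = 6
  seg 6: (0,-24) -> (0,-30), length = 6
  seg 7: (0,-30) -> (0,-23), length = 7
  seg 8: (0,-23) -> (0,-17), length = 6
  seg 9: (0,-17) -> (0,-23), length = 6
  seg 10: (0,-23) -> (0,-17), length = 6
  seg 11: (0,-17) -> (0,-24), length = 7
  seg 12: (0,-24) -> (0,-30), length = 6
  seg 13: (0,-30) -> (0,-24), length = 6
  seg 14: (0,-24) -> (0,-30), length = 6
  seg 15: (0,-30) -> (0,-50), length = 20
Total = 112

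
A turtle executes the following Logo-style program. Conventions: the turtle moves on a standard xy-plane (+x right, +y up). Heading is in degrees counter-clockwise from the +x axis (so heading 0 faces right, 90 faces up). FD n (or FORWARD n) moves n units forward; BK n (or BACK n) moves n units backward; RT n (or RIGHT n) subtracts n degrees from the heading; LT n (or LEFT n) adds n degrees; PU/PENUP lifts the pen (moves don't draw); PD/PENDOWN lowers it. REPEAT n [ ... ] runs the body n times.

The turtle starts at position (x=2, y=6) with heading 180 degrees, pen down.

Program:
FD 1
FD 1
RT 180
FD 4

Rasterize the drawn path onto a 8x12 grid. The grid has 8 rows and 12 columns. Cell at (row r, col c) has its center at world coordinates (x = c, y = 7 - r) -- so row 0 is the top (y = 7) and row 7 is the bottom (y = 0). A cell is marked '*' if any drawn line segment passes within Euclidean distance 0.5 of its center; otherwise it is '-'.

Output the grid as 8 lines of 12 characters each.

Answer: ------------
*****-------
------------
------------
------------
------------
------------
------------

Derivation:
Segment 0: (2,6) -> (1,6)
Segment 1: (1,6) -> (0,6)
Segment 2: (0,6) -> (4,6)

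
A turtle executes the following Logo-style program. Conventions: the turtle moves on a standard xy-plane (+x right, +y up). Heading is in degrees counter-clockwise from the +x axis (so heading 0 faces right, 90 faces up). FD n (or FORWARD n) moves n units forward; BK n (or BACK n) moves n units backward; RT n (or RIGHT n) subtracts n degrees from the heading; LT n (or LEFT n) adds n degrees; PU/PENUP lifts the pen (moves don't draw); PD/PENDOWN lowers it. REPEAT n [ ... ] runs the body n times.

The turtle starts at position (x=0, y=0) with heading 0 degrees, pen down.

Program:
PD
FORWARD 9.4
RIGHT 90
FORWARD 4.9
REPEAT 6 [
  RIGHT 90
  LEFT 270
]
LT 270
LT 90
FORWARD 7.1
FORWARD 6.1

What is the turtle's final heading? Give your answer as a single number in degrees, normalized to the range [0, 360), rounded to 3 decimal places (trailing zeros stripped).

Executing turtle program step by step:
Start: pos=(0,0), heading=0, pen down
PD: pen down
FD 9.4: (0,0) -> (9.4,0) [heading=0, draw]
RT 90: heading 0 -> 270
FD 4.9: (9.4,0) -> (9.4,-4.9) [heading=270, draw]
REPEAT 6 [
  -- iteration 1/6 --
  RT 90: heading 270 -> 180
  LT 270: heading 180 -> 90
  -- iteration 2/6 --
  RT 90: heading 90 -> 0
  LT 270: heading 0 -> 270
  -- iteration 3/6 --
  RT 90: heading 270 -> 180
  LT 270: heading 180 -> 90
  -- iteration 4/6 --
  RT 90: heading 90 -> 0
  LT 270: heading 0 -> 270
  -- iteration 5/6 --
  RT 90: heading 270 -> 180
  LT 270: heading 180 -> 90
  -- iteration 6/6 --
  RT 90: heading 90 -> 0
  LT 270: heading 0 -> 270
]
LT 270: heading 270 -> 180
LT 90: heading 180 -> 270
FD 7.1: (9.4,-4.9) -> (9.4,-12) [heading=270, draw]
FD 6.1: (9.4,-12) -> (9.4,-18.1) [heading=270, draw]
Final: pos=(9.4,-18.1), heading=270, 4 segment(s) drawn

Answer: 270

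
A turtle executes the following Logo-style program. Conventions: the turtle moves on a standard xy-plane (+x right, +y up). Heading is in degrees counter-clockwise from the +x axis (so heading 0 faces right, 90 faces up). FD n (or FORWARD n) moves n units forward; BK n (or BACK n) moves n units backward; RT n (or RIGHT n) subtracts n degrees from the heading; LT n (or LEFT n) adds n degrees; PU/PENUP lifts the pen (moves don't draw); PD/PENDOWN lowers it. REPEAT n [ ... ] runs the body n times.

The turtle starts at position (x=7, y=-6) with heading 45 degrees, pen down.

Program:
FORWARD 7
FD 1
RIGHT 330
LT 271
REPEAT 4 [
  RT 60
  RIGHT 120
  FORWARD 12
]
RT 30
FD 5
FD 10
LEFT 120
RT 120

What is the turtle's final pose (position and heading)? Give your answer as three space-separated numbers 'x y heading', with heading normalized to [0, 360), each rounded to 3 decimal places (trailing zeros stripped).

Executing turtle program step by step:
Start: pos=(7,-6), heading=45, pen down
FD 7: (7,-6) -> (11.95,-1.05) [heading=45, draw]
FD 1: (11.95,-1.05) -> (12.657,-0.343) [heading=45, draw]
RT 330: heading 45 -> 75
LT 271: heading 75 -> 346
REPEAT 4 [
  -- iteration 1/4 --
  RT 60: heading 346 -> 286
  RT 120: heading 286 -> 166
  FD 12: (12.657,-0.343) -> (1.013,2.56) [heading=166, draw]
  -- iteration 2/4 --
  RT 60: heading 166 -> 106
  RT 120: heading 106 -> 346
  FD 12: (1.013,2.56) -> (12.657,-0.343) [heading=346, draw]
  -- iteration 3/4 --
  RT 60: heading 346 -> 286
  RT 120: heading 286 -> 166
  FD 12: (12.657,-0.343) -> (1.013,2.56) [heading=166, draw]
  -- iteration 4/4 --
  RT 60: heading 166 -> 106
  RT 120: heading 106 -> 346
  FD 12: (1.013,2.56) -> (12.657,-0.343) [heading=346, draw]
]
RT 30: heading 346 -> 316
FD 5: (12.657,-0.343) -> (16.254,-3.816) [heading=316, draw]
FD 10: (16.254,-3.816) -> (23.447,-10.763) [heading=316, draw]
LT 120: heading 316 -> 76
RT 120: heading 76 -> 316
Final: pos=(23.447,-10.763), heading=316, 8 segment(s) drawn

Answer: 23.447 -10.763 316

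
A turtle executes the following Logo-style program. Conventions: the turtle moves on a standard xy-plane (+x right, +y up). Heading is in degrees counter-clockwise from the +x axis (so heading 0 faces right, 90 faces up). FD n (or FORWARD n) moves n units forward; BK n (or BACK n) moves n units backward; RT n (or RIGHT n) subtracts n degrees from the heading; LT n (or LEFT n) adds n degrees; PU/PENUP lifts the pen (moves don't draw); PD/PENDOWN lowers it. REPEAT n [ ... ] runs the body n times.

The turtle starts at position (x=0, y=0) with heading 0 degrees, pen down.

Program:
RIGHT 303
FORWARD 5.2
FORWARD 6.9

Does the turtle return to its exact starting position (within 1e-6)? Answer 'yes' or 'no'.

Executing turtle program step by step:
Start: pos=(0,0), heading=0, pen down
RT 303: heading 0 -> 57
FD 5.2: (0,0) -> (2.832,4.361) [heading=57, draw]
FD 6.9: (2.832,4.361) -> (6.59,10.148) [heading=57, draw]
Final: pos=(6.59,10.148), heading=57, 2 segment(s) drawn

Start position: (0, 0)
Final position: (6.59, 10.148)
Distance = 12.1; >= 1e-6 -> NOT closed

Answer: no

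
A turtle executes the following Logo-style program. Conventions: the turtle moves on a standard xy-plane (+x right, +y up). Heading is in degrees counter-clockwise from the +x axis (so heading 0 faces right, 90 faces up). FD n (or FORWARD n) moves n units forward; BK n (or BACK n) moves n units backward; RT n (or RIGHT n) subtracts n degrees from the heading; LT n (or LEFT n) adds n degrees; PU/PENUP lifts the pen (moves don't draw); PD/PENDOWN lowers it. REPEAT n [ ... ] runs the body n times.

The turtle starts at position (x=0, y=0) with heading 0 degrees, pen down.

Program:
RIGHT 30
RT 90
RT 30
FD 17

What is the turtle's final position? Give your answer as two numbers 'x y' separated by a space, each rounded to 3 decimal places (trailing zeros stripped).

Answer: -14.722 -8.5

Derivation:
Executing turtle program step by step:
Start: pos=(0,0), heading=0, pen down
RT 30: heading 0 -> 330
RT 90: heading 330 -> 240
RT 30: heading 240 -> 210
FD 17: (0,0) -> (-14.722,-8.5) [heading=210, draw]
Final: pos=(-14.722,-8.5), heading=210, 1 segment(s) drawn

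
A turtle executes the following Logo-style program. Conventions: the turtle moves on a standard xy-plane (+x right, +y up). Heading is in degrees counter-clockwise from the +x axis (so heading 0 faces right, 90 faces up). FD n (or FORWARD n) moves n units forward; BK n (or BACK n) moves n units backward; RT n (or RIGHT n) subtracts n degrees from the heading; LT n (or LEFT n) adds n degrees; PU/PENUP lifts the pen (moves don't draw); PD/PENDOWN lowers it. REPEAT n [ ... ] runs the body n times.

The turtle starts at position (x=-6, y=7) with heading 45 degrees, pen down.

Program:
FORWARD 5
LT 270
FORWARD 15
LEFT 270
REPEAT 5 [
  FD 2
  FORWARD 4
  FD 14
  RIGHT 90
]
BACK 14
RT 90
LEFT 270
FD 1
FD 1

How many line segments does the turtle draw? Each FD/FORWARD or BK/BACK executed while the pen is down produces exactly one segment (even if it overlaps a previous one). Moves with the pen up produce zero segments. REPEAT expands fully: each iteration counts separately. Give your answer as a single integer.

Answer: 20

Derivation:
Executing turtle program step by step:
Start: pos=(-6,7), heading=45, pen down
FD 5: (-6,7) -> (-2.464,10.536) [heading=45, draw]
LT 270: heading 45 -> 315
FD 15: (-2.464,10.536) -> (8.142,-0.071) [heading=315, draw]
LT 270: heading 315 -> 225
REPEAT 5 [
  -- iteration 1/5 --
  FD 2: (8.142,-0.071) -> (6.728,-1.485) [heading=225, draw]
  FD 4: (6.728,-1.485) -> (3.899,-4.314) [heading=225, draw]
  FD 14: (3.899,-4.314) -> (-6,-14.213) [heading=225, draw]
  RT 90: heading 225 -> 135
  -- iteration 2/5 --
  FD 2: (-6,-14.213) -> (-7.414,-12.799) [heading=135, draw]
  FD 4: (-7.414,-12.799) -> (-10.243,-9.971) [heading=135, draw]
  FD 14: (-10.243,-9.971) -> (-20.142,-0.071) [heading=135, draw]
  RT 90: heading 135 -> 45
  -- iteration 3/5 --
  FD 2: (-20.142,-0.071) -> (-18.728,1.343) [heading=45, draw]
  FD 4: (-18.728,1.343) -> (-15.899,4.172) [heading=45, draw]
  FD 14: (-15.899,4.172) -> (-6,14.071) [heading=45, draw]
  RT 90: heading 45 -> 315
  -- iteration 4/5 --
  FD 2: (-6,14.071) -> (-4.586,12.657) [heading=315, draw]
  FD 4: (-4.586,12.657) -> (-1.757,9.828) [heading=315, draw]
  FD 14: (-1.757,9.828) -> (8.142,-0.071) [heading=315, draw]
  RT 90: heading 315 -> 225
  -- iteration 5/5 --
  FD 2: (8.142,-0.071) -> (6.728,-1.485) [heading=225, draw]
  FD 4: (6.728,-1.485) -> (3.899,-4.314) [heading=225, draw]
  FD 14: (3.899,-4.314) -> (-6,-14.213) [heading=225, draw]
  RT 90: heading 225 -> 135
]
BK 14: (-6,-14.213) -> (3.899,-24.113) [heading=135, draw]
RT 90: heading 135 -> 45
LT 270: heading 45 -> 315
FD 1: (3.899,-24.113) -> (4.607,-24.82) [heading=315, draw]
FD 1: (4.607,-24.82) -> (5.314,-25.527) [heading=315, draw]
Final: pos=(5.314,-25.527), heading=315, 20 segment(s) drawn
Segments drawn: 20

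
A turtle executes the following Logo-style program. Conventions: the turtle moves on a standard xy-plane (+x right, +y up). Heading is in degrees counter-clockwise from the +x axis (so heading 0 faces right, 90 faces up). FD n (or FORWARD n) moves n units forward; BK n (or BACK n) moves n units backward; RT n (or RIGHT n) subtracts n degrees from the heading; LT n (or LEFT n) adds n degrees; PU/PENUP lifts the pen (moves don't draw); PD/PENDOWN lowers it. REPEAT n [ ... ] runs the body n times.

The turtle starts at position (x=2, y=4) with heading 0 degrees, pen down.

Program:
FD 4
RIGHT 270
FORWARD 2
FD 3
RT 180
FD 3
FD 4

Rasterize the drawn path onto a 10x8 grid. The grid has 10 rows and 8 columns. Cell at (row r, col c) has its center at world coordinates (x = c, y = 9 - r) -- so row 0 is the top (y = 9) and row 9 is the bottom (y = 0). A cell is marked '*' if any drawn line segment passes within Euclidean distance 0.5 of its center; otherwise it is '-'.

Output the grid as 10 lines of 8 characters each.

Segment 0: (2,4) -> (6,4)
Segment 1: (6,4) -> (6,6)
Segment 2: (6,6) -> (6,9)
Segment 3: (6,9) -> (6,6)
Segment 4: (6,6) -> (6,2)

Answer: ------*-
------*-
------*-
------*-
------*-
--*****-
------*-
------*-
--------
--------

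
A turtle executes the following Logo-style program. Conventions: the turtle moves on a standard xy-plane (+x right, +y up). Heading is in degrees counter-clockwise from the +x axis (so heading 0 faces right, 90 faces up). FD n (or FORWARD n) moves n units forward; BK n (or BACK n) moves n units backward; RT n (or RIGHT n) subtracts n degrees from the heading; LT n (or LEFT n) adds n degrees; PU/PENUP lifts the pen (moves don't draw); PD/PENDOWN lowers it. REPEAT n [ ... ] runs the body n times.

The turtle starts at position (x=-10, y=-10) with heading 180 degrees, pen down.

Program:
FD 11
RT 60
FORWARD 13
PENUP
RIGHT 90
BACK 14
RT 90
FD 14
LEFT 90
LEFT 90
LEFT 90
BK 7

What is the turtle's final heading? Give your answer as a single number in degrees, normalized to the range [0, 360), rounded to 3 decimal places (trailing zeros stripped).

Answer: 210

Derivation:
Executing turtle program step by step:
Start: pos=(-10,-10), heading=180, pen down
FD 11: (-10,-10) -> (-21,-10) [heading=180, draw]
RT 60: heading 180 -> 120
FD 13: (-21,-10) -> (-27.5,1.258) [heading=120, draw]
PU: pen up
RT 90: heading 120 -> 30
BK 14: (-27.5,1.258) -> (-39.624,-5.742) [heading=30, move]
RT 90: heading 30 -> 300
FD 14: (-39.624,-5.742) -> (-32.624,-17.866) [heading=300, move]
LT 90: heading 300 -> 30
LT 90: heading 30 -> 120
LT 90: heading 120 -> 210
BK 7: (-32.624,-17.866) -> (-26.562,-14.366) [heading=210, move]
Final: pos=(-26.562,-14.366), heading=210, 2 segment(s) drawn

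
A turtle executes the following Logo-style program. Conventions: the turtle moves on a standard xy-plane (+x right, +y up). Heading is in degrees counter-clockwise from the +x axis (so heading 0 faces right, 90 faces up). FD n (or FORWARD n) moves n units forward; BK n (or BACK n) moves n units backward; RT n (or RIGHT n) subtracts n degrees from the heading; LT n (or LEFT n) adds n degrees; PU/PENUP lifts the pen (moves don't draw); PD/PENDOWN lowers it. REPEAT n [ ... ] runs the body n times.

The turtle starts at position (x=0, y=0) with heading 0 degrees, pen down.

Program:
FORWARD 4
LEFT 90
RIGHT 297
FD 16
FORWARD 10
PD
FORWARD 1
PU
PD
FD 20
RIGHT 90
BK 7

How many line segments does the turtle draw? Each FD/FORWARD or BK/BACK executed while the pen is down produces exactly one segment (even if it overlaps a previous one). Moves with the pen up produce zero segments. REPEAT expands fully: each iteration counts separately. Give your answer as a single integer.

Answer: 6

Derivation:
Executing turtle program step by step:
Start: pos=(0,0), heading=0, pen down
FD 4: (0,0) -> (4,0) [heading=0, draw]
LT 90: heading 0 -> 90
RT 297: heading 90 -> 153
FD 16: (4,0) -> (-10.256,7.264) [heading=153, draw]
FD 10: (-10.256,7.264) -> (-19.166,11.804) [heading=153, draw]
PD: pen down
FD 1: (-19.166,11.804) -> (-20.057,12.258) [heading=153, draw]
PU: pen up
PD: pen down
FD 20: (-20.057,12.258) -> (-37.877,21.338) [heading=153, draw]
RT 90: heading 153 -> 63
BK 7: (-37.877,21.338) -> (-41.055,15.101) [heading=63, draw]
Final: pos=(-41.055,15.101), heading=63, 6 segment(s) drawn
Segments drawn: 6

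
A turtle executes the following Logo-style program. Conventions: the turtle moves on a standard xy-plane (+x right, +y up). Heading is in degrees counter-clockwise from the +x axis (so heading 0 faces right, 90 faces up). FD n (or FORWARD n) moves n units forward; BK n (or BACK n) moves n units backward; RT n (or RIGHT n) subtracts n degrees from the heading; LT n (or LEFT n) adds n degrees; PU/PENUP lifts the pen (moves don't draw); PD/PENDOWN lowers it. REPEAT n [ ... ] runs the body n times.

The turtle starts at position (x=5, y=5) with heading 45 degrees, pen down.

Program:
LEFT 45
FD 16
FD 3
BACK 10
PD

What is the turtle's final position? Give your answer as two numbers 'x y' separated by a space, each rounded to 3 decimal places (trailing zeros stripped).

Answer: 5 14

Derivation:
Executing turtle program step by step:
Start: pos=(5,5), heading=45, pen down
LT 45: heading 45 -> 90
FD 16: (5,5) -> (5,21) [heading=90, draw]
FD 3: (5,21) -> (5,24) [heading=90, draw]
BK 10: (5,24) -> (5,14) [heading=90, draw]
PD: pen down
Final: pos=(5,14), heading=90, 3 segment(s) drawn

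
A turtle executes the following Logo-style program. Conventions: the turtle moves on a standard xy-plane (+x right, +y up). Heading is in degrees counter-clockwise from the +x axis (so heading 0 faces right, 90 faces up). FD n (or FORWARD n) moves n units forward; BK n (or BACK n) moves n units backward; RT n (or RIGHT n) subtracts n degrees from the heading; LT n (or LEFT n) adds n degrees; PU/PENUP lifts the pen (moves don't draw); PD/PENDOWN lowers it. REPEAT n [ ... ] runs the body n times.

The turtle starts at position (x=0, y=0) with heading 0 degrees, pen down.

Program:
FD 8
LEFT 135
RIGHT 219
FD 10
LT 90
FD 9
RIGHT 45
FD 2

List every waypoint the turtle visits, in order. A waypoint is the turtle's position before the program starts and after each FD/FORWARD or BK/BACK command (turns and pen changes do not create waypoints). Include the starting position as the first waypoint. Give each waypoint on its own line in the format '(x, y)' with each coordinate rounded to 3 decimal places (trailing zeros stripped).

Answer: (0, 0)
(8, 0)
(9.045, -9.945)
(17.996, -9.004)
(19.55, -10.263)

Derivation:
Executing turtle program step by step:
Start: pos=(0,0), heading=0, pen down
FD 8: (0,0) -> (8,0) [heading=0, draw]
LT 135: heading 0 -> 135
RT 219: heading 135 -> 276
FD 10: (8,0) -> (9.045,-9.945) [heading=276, draw]
LT 90: heading 276 -> 6
FD 9: (9.045,-9.945) -> (17.996,-9.004) [heading=6, draw]
RT 45: heading 6 -> 321
FD 2: (17.996,-9.004) -> (19.55,-10.263) [heading=321, draw]
Final: pos=(19.55,-10.263), heading=321, 4 segment(s) drawn
Waypoints (5 total):
(0, 0)
(8, 0)
(9.045, -9.945)
(17.996, -9.004)
(19.55, -10.263)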